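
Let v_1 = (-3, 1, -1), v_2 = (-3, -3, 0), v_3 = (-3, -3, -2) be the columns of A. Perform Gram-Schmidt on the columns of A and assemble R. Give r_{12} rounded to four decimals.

r_{12} = 1.8091

e_1 = v_1/‖v_1‖ = (-3, 1, -1)/3.3166 = (-0.9045, 0.3015, -0.3015).
r_{12} = e_1·v_2 = 1.8091.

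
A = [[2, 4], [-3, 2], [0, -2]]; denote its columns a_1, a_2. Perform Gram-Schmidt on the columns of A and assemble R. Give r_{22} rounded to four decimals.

e_1 = a_1/‖a_1‖ = (2, -3, 0)/3.6056 = (0.5547, -0.8321, 0.0000).
r_{12} = e_1·a_2 = 0.5547.
u_2 = a_2 − 0.5547·e_1 = (3.6923, 2.4615, -2.0000).
r_{22} = ‖u_2‖ = 4.8675.

r_{22} = 4.8675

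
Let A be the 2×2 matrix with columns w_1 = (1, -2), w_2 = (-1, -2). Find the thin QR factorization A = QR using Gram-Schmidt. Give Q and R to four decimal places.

Q = [[0.4472, -0.8944], [-0.8944, -0.4472]], R = [[2.2361, 1.3416], [0.0000, 1.7889]]

w_1 = (1, -2); ‖w_1‖ = 2.2361, so e_1 = (0.4472, -0.8944).
e_1·w_2 = 0.4472·(-1) + (-0.8944)·(-2) = 1.3416.
u_2 = w_2 − 1.3416·e_1 = (-1.6000, -0.8000).
‖u_2‖ = 1.7889, so e_2 = (-0.8944, -0.4472).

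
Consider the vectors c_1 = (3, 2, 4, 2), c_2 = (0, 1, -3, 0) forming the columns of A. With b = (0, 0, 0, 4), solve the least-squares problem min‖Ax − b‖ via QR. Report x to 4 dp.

c_1 = (3, 2, 4, 2); ‖c_1‖ = 5.7446, so e_1 = (0.5222, 0.3482, 0.6963, 0.3482).
e_1·c_2 = 0.5222·0 + 0.3482·1 + 0.6963·(-3) + 0.3482·0 = -1.7408.
u_2 = c_2 + 1.7408·e_1 = (0.9091, 1.6061, -1.7879, 0.6061).
‖u_2‖ = 2.6400, so e_2 = (0.3444, 0.6084, -0.6772, 0.2296).
Qᵀb = (1.3926, 0.9183).
Back-substitute: x_2 = 0.9183/2.6400 = 0.3478.
x_1 = (1.3926 + 1.7408·0.3478)/5.7446 = 0.3478.

x = (0.3478, 0.3478)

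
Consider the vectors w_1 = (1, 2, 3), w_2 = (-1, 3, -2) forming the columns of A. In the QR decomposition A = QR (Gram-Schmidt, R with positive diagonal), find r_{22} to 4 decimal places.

r_{22} = 3.7321

w_1 = (1, 2, 3); ‖w_1‖ = 3.7417, so q_1 = (0.2673, 0.5345, 0.8018).
q_1·w_2 = 0.2673·(-1) + 0.5345·3 + 0.8018·(-2) = -0.2673.
u_2 = w_2 + 0.2673·q_1 = (-0.9286, 3.1429, -1.7857).
r_{22} = ‖u_2‖ = 3.7321.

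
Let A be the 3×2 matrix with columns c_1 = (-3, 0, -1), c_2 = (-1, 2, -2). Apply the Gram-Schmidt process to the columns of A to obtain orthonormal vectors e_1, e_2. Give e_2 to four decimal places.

c_1 = (-3, 0, -1); ‖c_1‖ = 3.1623, so e_1 = (-0.9487, 0.0000, -0.3162).
e_1·c_2 = (-0.9487)·(-1) + 0.0000·2 + (-0.3162)·(-2) = 1.5811.
u_2 = c_2 − 1.5811·e_1 = (0.5000, 2.0000, -1.5000).
‖u_2‖ = 2.5495, so e_2 = (0.1961, 0.7845, -0.5883).

e_2 = (0.1961, 0.7845, -0.5883)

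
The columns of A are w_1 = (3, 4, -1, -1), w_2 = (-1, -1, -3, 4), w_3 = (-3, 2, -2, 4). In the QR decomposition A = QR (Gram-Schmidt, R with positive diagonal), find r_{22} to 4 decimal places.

r_{22} = 4.9628

w_1 = (3, 4, -1, -1); ‖w_1‖ = 5.1962, so q_1 = (0.5774, 0.7698, -0.1925, -0.1925).
q_1·w_2 = 0.5774·(-1) + 0.7698·(-1) + (-0.1925)·(-3) + (-0.1925)·4 = -1.5396.
u_2 = w_2 + 1.5396·q_1 = (-0.1111, 0.1852, -3.2963, 3.7037).
r_{22} = ‖u_2‖ = 4.9628.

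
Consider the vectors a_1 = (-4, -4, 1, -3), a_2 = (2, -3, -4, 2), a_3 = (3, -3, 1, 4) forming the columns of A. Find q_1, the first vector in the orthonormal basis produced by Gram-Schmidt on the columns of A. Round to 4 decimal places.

a_1 = (-4, -4, 1, -3); ‖a_1‖ = 6.4807, so q_1 = (-0.6172, -0.6172, 0.1543, -0.4629).

q_1 = (-0.6172, -0.6172, 0.1543, -0.4629)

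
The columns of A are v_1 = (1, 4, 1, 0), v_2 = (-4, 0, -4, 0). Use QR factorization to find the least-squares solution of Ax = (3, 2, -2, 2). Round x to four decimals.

x = (0.5000, 0.0000)

q_1 = v_1/‖v_1‖ = (1, 4, 1, 0)/4.2426 = (0.2357, 0.9428, 0.2357, 0.0000).
r_{12} = q_1·v_2 = -1.8856.
u_2 = v_2 + 1.8856·q_1 = (-3.5556, 1.7778, -3.5556, 0.0000).
‖u_2‖ = 5.3333, so q_2 = (-0.6667, 0.3333, -0.6667, 0.0000).
Qᵀb = (2.1213, 0.0000).
Back-substitute: x_2 = 0.0000/5.3333 = 0.0000.
x_1 = (2.1213 + 1.8856·0.0000)/4.2426 = 0.5000.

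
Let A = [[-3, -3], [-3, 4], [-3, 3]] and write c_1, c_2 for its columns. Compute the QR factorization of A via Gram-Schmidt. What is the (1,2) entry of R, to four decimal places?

c_1 = (-3, -3, -3); ‖c_1‖ = 5.1962, so e_1 = (-0.5774, -0.5774, -0.5774).
r_{12} = e_1·c_2 = -2.3094.

r_{12} = -2.3094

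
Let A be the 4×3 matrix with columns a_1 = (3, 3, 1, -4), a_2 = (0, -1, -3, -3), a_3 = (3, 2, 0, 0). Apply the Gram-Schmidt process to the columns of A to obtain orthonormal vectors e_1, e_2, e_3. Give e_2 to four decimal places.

e_2 = (-0.1213, -0.3572, -0.7481, -0.5459)

a_1 = (3, 3, 1, -4); ‖a_1‖ = 5.9161, so e_1 = (0.5071, 0.5071, 0.1690, -0.6761).
e_1·a_2 = 0.5071·0 + 0.5071·(-1) + 0.1690·(-3) + (-0.6761)·(-3) = 1.0142.
u_2 = a_2 − 1.0142·e_1 = (-0.5143, -1.5143, -3.1714, -2.3143).
‖u_2‖ = 4.2393, so e_2 = (-0.1213, -0.3572, -0.7481, -0.5459).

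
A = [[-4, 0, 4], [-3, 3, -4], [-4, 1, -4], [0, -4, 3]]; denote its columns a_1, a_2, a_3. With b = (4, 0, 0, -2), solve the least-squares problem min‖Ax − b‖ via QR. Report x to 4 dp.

x = (-0.3090, 0.8752, 0.6704)

e_1 = a_1/‖a_1‖ = (-4, -3, -4, 0)/6.4031 = (-0.6247, -0.4685, -0.6247, 0.0000).
r_{12} = e_1·a_2 = -2.0303.
u_2 = a_2 + 2.0303·e_1 = (-1.2683, 2.0488, -0.2683, -4.0000).
‖u_2‖ = 4.6774, so e_2 = (-0.2712, 0.4380, -0.0574, -0.8552).
r_{13} = e_1·a_3 = 1.8741; r_{23} = e_2·a_3 = -5.1728.
u_3 = a_3 − 1.8741·e_1 + 5.1728·e_2 = (3.7681, -0.8562, -3.1260, -1.4236).
‖u_3‖ = 5.1701, so e_3 = (0.7288, -0.1656, -0.6046, -0.2754).
Qᵀb = (-2.4988, 0.6257, 3.4660).
Back-substitute: x_3 = 3.4660/5.1701 = 0.6704.
x_2 = (0.6257 + 5.1728·0.6704)/4.6774 = 0.8752.
x_1 = (-2.4988 + 2.0303·0.8752 − 1.8741·0.6704)/6.4031 = -0.3090.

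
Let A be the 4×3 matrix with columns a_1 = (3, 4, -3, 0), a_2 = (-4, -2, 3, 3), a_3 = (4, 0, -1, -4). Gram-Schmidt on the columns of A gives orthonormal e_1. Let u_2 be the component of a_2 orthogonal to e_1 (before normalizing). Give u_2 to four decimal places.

a_1 = (3, 4, -3, 0); ‖a_1‖ = 5.8310, so e_1 = (0.5145, 0.6860, -0.5145, 0.0000).
e_1·a_2 = 0.5145·(-4) + 0.6860·(-2) + (-0.5145)·3 + 0.0000·3 = -4.9735.
u_2 = a_2 + 4.9735·e_1 = (-1.4412, 1.4118, 0.4412, 3.0000).

u_2 = (-1.4412, 1.4118, 0.4412, 3.0000)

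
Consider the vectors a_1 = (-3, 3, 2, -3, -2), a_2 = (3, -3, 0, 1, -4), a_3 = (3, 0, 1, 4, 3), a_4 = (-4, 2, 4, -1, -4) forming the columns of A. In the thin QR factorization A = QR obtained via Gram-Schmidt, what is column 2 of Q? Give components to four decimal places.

q_2 = (0.3433, -0.3433, 0.1352, -0.0208, -0.8635)

a_1 = (-3, 3, 2, -3, -2); ‖a_1‖ = 5.9161, so q_1 = (-0.5071, 0.5071, 0.3381, -0.5071, -0.3381).
q_1·a_2 = (-0.5071)·3 + 0.5071·(-3) + 0.3381·0 + (-0.5071)·1 + (-0.3381)·(-4) = -2.1974.
u_2 = a_2 + 2.1974·q_1 = (1.8857, -1.8857, 0.7429, -0.1143, -4.7429).
‖u_2‖ = 5.4929, so q_2 = (0.3433, -0.3433, 0.1352, -0.0208, -0.8635).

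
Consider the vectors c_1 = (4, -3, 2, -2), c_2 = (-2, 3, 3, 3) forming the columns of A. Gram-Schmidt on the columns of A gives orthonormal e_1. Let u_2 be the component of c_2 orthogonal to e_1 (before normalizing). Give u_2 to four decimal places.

c_1 = (4, -3, 2, -2); ‖c_1‖ = 5.7446, so e_1 = (0.6963, -0.5222, 0.3482, -0.3482).
e_1·c_2 = 0.6963·(-2) + (-0.5222)·3 + 0.3482·3 + (-0.3482)·3 = -2.9593.
u_2 = c_2 + 2.9593·e_1 = (0.0606, 1.4545, 4.0303, 1.9697).

u_2 = (0.0606, 1.4545, 4.0303, 1.9697)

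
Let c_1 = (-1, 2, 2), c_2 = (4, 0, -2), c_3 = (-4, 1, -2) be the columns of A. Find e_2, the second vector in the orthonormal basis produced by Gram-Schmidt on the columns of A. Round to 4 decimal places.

e_2 = (0.8666, 0.4952, -0.0619)

c_1 = (-1, 2, 2); ‖c_1‖ = 3.0000, so e_1 = (-0.3333, 0.6667, 0.6667).
e_1·c_2 = (-0.3333)·4 + 0.6667·0 + 0.6667·(-2) = -2.6667.
u_2 = c_2 + 2.6667·e_1 = (3.1111, 1.7778, -0.2222).
‖u_2‖ = 3.5901, so e_2 = (0.8666, 0.4952, -0.0619).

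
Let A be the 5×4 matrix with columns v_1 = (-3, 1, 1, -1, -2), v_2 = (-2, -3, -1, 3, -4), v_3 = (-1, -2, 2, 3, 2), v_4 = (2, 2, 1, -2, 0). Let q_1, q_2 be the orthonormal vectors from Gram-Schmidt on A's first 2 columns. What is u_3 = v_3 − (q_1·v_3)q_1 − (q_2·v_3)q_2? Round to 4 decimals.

u_3 = (-1.5826, -0.9130, 2.6000, 1.9130, 2.2609)

v_1 = (-3, 1, 1, -1, -2); ‖v_1‖ = 4.0000, so q_1 = (-0.7500, 0.2500, 0.2500, -0.2500, -0.5000).
q_1·v_2 = (-0.7500)·(-2) + 0.2500·(-3) + 0.2500·(-1) + (-0.2500)·3 + (-0.5000)·(-4) = 1.7500.
u_2 = v_2 − 1.7500·q_1 = (-0.6875, -3.4375, -1.4375, 3.4375, -3.1250).
‖u_2‖ = 5.9948, so q_2 = (-0.1147, -0.5734, -0.2398, 0.5734, -0.5213).
q_1·v_3 = (-0.7500)·(-1) + 0.2500·(-2) + 0.2500·2 + (-0.2500)·3 + (-0.5000)·2 = -1.0000; q_2·v_3 = (-0.1147)·(-1) + (-0.5734)·(-2) + (-0.2398)·2 + 0.5734·3 + (-0.5213)·2 = 1.4596.
u_3 = v_3 + 1.0000·q_1 − 1.4596·q_2 = (-1.5826, -0.9130, 2.6000, 1.9130, 2.2609).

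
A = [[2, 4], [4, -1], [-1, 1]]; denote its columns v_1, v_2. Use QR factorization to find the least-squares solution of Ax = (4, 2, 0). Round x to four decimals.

x = (0.6667, 0.6667)

v_1 = (2, 4, -1); ‖v_1‖ = 4.5826, so q_1 = (0.4364, 0.8729, -0.2182).
q_1·v_2 = 0.4364·4 + 0.8729·(-1) + (-0.2182)·1 = 0.6547.
u_2 = v_2 − 0.6547·q_1 = (3.7143, -1.5714, 1.1429).
‖u_2‖ = 4.1918, so q_2 = (0.8861, -0.3749, 0.2726).
Qᵀb = (3.4915, 2.7946).
Back-substitute: x_2 = 2.7946/4.1918 = 0.6667.
x_1 = (3.4915 − 0.6547·0.6667)/4.5826 = 0.6667.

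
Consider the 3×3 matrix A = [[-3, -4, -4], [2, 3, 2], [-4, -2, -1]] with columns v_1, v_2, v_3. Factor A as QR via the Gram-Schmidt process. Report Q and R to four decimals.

Q = [[-0.5571, -0.5493, -0.6228], [0.3714, 0.5060, -0.7785], [-0.7428, 0.6650, 0.0778]], R = [[5.3852, 4.8281, 3.7139], [0.0000, 2.3853, 2.5443], [0.0000, 0.0000, 0.8563]]

v_1 = (-3, 2, -4); ‖v_1‖ = 5.3852, so q_1 = (-0.5571, 0.3714, -0.7428).
q_1·v_2 = (-0.5571)·(-4) + 0.3714·3 + (-0.7428)·(-2) = 4.8281.
u_2 = v_2 − 4.8281·q_1 = (-1.3103, 1.2069, 1.5862).
‖u_2‖ = 2.3853, so q_2 = (-0.5493, 0.5060, 0.6650).
q_1·v_3 = (-0.5571)·(-4) + 0.3714·2 + (-0.7428)·(-1) = 3.7139; q_2·v_3 = (-0.5493)·(-4) + 0.5060·2 + 0.6650·(-1) = 2.5443.
u_3 = v_3 − 3.7139·q_1 − 2.5443·q_2 = (-0.5333, -0.6667, 0.0667).
‖u_3‖ = 0.8563, so q_3 = (-0.6228, -0.7785, 0.0778).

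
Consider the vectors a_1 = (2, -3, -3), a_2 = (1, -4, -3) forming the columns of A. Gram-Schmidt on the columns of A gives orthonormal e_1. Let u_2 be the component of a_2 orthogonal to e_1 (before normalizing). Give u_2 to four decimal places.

e_1 = a_1/‖a_1‖ = (2, -3, -3)/4.6904 = (0.4264, -0.6396, -0.6396).
r_{12} = e_1·a_2 = 4.9036.
u_2 = a_2 − 4.9036·e_1 = (-1.0909, -0.8636, 0.1364).

u_2 = (-1.0909, -0.8636, 0.1364)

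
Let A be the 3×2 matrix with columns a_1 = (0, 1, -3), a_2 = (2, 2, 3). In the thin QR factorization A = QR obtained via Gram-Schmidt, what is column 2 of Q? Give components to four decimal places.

e_2 = (0.5750, 0.7762, 0.2587)

a_1 = (0, 1, -3); ‖a_1‖ = 3.1623, so e_1 = (0.0000, 0.3162, -0.9487).
e_1·a_2 = 0.0000·2 + 0.3162·2 + (-0.9487)·3 = -2.2136.
u_2 = a_2 + 2.2136·e_1 = (2.0000, 2.7000, 0.9000).
‖u_2‖ = 3.4785, so e_2 = (0.5750, 0.7762, 0.2587).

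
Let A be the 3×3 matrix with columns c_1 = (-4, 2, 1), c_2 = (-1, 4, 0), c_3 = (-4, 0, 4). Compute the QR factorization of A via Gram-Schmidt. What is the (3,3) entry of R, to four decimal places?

r_{33} = 2.7408

q_1 = c_1/‖c_1‖ = (-4, 2, 1)/4.5826 = (-0.8729, 0.4364, 0.2182).
r_{12} = q_1·c_2 = 2.6186.
u_2 = c_2 − 2.6186·q_1 = (1.2857, 2.8571, -0.5714).
‖u_2‖ = 3.1848, so q_2 = (0.4037, 0.8971, -0.1794).
r_{13} = q_1·c_3 = 4.3644; r_{23} = q_2·c_3 = -2.3325.
u_3 = c_3 − 4.3644·q_1 + 2.3325·q_2 = (0.7512, 0.1878, 2.6291).
r_{33} = ‖u_3‖ = 2.7408.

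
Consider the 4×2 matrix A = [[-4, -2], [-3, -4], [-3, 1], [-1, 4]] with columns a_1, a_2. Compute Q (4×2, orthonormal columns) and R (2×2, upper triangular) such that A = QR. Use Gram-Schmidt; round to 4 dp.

e_1 = a_1/‖a_1‖ = (-4, -3, -3, -1)/5.9161 = (-0.6761, -0.5071, -0.5071, -0.1690).
r_{12} = e_1·a_2 = 2.1974.
u_2 = a_2 − 2.1974·e_1 = (-0.5143, -2.8857, 2.1143, 4.3714).
‖u_2‖ = 5.6720, so e_2 = (-0.0907, -0.5088, 0.3728, 0.7707).

Q = [[-0.6761, -0.0907], [-0.5071, -0.5088], [-0.5071, 0.3728], [-0.1690, 0.7707]], R = [[5.9161, 2.1974], [0.0000, 5.6720]]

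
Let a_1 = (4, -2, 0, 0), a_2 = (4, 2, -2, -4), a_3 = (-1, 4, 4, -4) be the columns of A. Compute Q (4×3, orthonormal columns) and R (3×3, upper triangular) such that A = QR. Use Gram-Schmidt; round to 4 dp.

e_1 = a_1/‖a_1‖ = (4, -2, 0, 0)/4.4721 = (0.8944, -0.4472, 0.0000, 0.0000).
r_{12} = e_1·a_2 = 2.6833.
u_2 = a_2 − 2.6833·e_1 = (1.6000, 3.2000, -2.0000, -4.0000).
‖u_2‖ = 5.7271, so e_2 = (0.2794, 0.5587, -0.3492, -0.6984).
r_{13} = e_1·a_3 = -2.6833; r_{23} = e_2·a_3 = 3.3525.
u_3 = a_3 + 2.6833·e_1 − 3.3525·e_2 = (0.4634, 0.9268, 5.1707, -1.6585).
‖u_3‖ = 5.5282, so e_3 = (0.0838, 0.1677, 0.9353, -0.3000).

Q = [[0.8944, 0.2794, 0.0838], [-0.4472, 0.5587, 0.1677], [0.0000, -0.3492, 0.9353], [0.0000, -0.6984, -0.3000]], R = [[4.4721, 2.6833, -2.6833], [0.0000, 5.7271, 3.3525], [0.0000, 0.0000, 5.5282]]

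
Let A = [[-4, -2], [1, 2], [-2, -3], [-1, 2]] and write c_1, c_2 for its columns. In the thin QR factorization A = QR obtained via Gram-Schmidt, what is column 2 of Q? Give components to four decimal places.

c_1 = (-4, 1, -2, -1); ‖c_1‖ = 4.6904, so q_1 = (-0.8528, 0.2132, -0.4264, -0.2132).
q_1·c_2 = (-0.8528)·(-2) + 0.2132·2 + (-0.4264)·(-3) + (-0.2132)·2 = 2.9848.
u_2 = c_2 − 2.9848·q_1 = (0.5455, 1.3636, -1.7273, 2.6364).
‖u_2‖ = 3.4772, so q_2 = (0.1569, 0.3922, -0.4967, 0.7582).

q_2 = (0.1569, 0.3922, -0.4967, 0.7582)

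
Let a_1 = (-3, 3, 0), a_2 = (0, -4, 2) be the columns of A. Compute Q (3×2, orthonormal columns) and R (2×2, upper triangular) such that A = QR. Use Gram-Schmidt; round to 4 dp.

Q = [[-0.7071, -0.5774], [0.7071, -0.5774], [0.0000, 0.5774]], R = [[4.2426, -2.8284], [0.0000, 3.4641]]

a_1 = (-3, 3, 0); ‖a_1‖ = 4.2426, so e_1 = (-0.7071, 0.7071, 0.0000).
e_1·a_2 = (-0.7071)·0 + 0.7071·(-4) + 0.0000·2 = -2.8284.
u_2 = a_2 + 2.8284·e_1 = (-2.0000, -2.0000, 2.0000).
‖u_2‖ = 3.4641, so e_2 = (-0.5774, -0.5774, 0.5774).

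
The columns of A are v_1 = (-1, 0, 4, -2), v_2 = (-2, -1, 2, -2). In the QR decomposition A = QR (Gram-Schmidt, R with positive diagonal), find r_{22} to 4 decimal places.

v_1 = (-1, 0, 4, -2); ‖v_1‖ = 4.5826, so q_1 = (-0.2182, 0.0000, 0.8729, -0.4364).
q_1·v_2 = (-0.2182)·(-2) + 0.0000·(-1) + 0.8729·2 + (-0.4364)·(-2) = 3.0551.
u_2 = v_2 − 3.0551·q_1 = (-1.3333, -1.0000, -0.6667, -0.6667).
r_{22} = ‖u_2‖ = 1.9149.

r_{22} = 1.9149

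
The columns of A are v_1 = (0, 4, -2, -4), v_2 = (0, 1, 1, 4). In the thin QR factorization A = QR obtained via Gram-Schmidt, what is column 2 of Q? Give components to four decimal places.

v_1 = (0, 4, -2, -4); ‖v_1‖ = 6.0000, so e_1 = (0.0000, 0.6667, -0.3333, -0.6667).
e_1·v_2 = 0.0000·0 + 0.6667·1 + (-0.3333)·1 + (-0.6667)·4 = -2.3333.
u_2 = v_2 + 2.3333·e_1 = (0.0000, 2.5556, 0.2222, 2.4444).
‖u_2‖ = 3.5434, so e_2 = (0.0000, 0.7212, 0.0627, 0.6899).

e_2 = (0.0000, 0.7212, 0.0627, 0.6899)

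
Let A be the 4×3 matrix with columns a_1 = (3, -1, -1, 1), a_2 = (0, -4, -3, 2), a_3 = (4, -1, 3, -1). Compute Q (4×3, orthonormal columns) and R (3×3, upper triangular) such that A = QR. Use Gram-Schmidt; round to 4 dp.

Q = [[0.8660, -0.4770, 0.1049], [-0.2887, -0.6890, -0.6588], [-0.2887, -0.4770, 0.6883], [0.2887, 0.2650, -0.2851]], R = [[3.4641, 2.5981, 2.5981], [0.0000, 4.7170, -2.9150], [0.0000, 0.0000, 3.4282]]

q_1 = a_1/‖a_1‖ = (3, -1, -1, 1)/3.4641 = (0.8660, -0.2887, -0.2887, 0.2887).
r_{12} = q_1·a_2 = 2.5981.
u_2 = a_2 − 2.5981·q_1 = (-2.2500, -3.2500, -2.2500, 1.2500).
‖u_2‖ = 4.7170, so q_2 = (-0.4770, -0.6890, -0.4770, 0.2650).
r_{13} = q_1·a_3 = 2.5981; r_{23} = q_2·a_3 = -2.9150.
u_3 = a_3 − 2.5981·q_1 + 2.9150·q_2 = (0.3596, -2.2584, 2.3596, -0.9775).
‖u_3‖ = 3.4282, so q_3 = (0.1049, -0.6588, 0.6883, -0.2851).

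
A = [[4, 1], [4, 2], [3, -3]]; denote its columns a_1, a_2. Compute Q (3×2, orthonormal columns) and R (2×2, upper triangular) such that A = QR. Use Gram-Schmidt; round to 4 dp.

q_1 = a_1/‖a_1‖ = (4, 4, 3)/6.4031 = (0.6247, 0.6247, 0.4685).
r_{12} = q_1·a_2 = 0.4685.
u_2 = a_2 − 0.4685·q_1 = (0.7073, 1.7073, -3.2195).
‖u_2‖ = 3.7122, so q_2 = (0.1905, 0.4599, -0.8673).

Q = [[0.6247, 0.1905], [0.6247, 0.4599], [0.4685, -0.8673]], R = [[6.4031, 0.4685], [0.0000, 3.7122]]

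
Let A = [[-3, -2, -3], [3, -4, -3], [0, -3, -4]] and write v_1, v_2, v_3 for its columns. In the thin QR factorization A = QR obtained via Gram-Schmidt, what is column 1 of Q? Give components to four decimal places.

q_1 = (-0.7071, 0.7071, 0.0000)

v_1 = (-3, 3, 0); ‖v_1‖ = 4.2426, so q_1 = (-0.7071, 0.7071, 0.0000).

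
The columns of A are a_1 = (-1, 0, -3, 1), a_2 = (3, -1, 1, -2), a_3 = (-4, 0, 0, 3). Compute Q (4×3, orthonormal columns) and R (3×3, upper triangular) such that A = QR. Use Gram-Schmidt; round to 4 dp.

e_1 = a_1/‖a_1‖ = (-1, 0, -3, 1)/3.3166 = (-0.3015, 0.0000, -0.9045, 0.3015).
r_{12} = e_1·a_2 = -2.4121.
u_2 = a_2 + 2.4121·e_1 = (2.2727, -1.0000, -1.1818, -1.2727).
‖u_2‖ = 3.0302, so e_2 = (0.7500, -0.3300, -0.3900, -0.4200).
r_{13} = e_1·a_3 = 2.1106; r_{23} = e_2·a_3 = -4.2602.
u_3 = a_3 − 2.1106·e_1 + 4.2602·e_2 = (-0.1683, -1.4059, 0.2475, 0.5743).
‖u_3‖ = 1.5479, so e_3 = (-0.1087, -0.9083, 0.1599, 0.3710).

Q = [[-0.3015, 0.7500, -0.1087], [0.0000, -0.3300, -0.9083], [-0.9045, -0.3900, 0.1599], [0.3015, -0.4200, 0.3710]], R = [[3.3166, -2.4121, 2.1106], [0.0000, 3.0302, -4.2602], [0.0000, 0.0000, 1.5479]]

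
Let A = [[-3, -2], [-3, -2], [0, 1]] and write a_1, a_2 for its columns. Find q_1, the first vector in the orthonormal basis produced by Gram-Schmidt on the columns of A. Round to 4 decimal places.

a_1 = (-3, -3, 0); ‖a_1‖ = 4.2426, so q_1 = (-0.7071, -0.7071, 0.0000).

q_1 = (-0.7071, -0.7071, 0.0000)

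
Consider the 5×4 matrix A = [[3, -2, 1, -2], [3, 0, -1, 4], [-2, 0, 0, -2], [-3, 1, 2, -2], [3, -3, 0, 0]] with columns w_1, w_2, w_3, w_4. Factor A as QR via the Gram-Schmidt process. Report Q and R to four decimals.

Q = [[0.4743, -0.2676, 0.5863, -0.5681], [0.4743, 0.5558, 0.0345, 0.3646], [-0.3162, -0.3705, -0.3621, -0.2035], [-0.4743, -0.1441, 0.7070, 0.4664], [0.4743, -0.6793, -0.1552, 0.5342]], R = [[6.3246, -2.8460, -0.9487, 2.5298], [0.0000, 2.4290, -1.1116, 3.7876], [0.0000, 0.0000, 1.9658, -1.7244], [0.0000, 0.0000, 0.0000, 2.0690]]

w_1 = (3, 3, -2, -3, 3); ‖w_1‖ = 6.3246, so e_1 = (0.4743, 0.4743, -0.3162, -0.4743, 0.4743).
e_1·w_2 = 0.4743·(-2) + 0.4743·0 + (-0.3162)·0 + (-0.4743)·1 + 0.4743·(-3) = -2.8460.
u_2 = w_2 + 2.8460·e_1 = (-0.6500, 1.3500, -0.9000, -0.3500, -1.6500).
‖u_2‖ = 2.4290, so e_2 = (-0.2676, 0.5558, -0.3705, -0.1441, -0.6793).
e_1·w_3 = 0.4743·1 + 0.4743·(-1) + (-0.3162)·0 + (-0.4743)·2 + 0.4743·0 = -0.9487; e_2·w_3 = (-0.2676)·1 + 0.5558·(-1) + (-0.3705)·0 + (-0.1441)·2 + (-0.6793)·0 = -1.1116.
u_3 = w_3 + 0.9487·e_1 + 1.1116·e_2 = (1.1525, 0.0678, -0.7119, 1.3898, -0.3051).
‖u_3‖ = 1.9658, so e_3 = (0.5863, 0.0345, -0.3621, 0.7070, -0.1552).
e_1·w_4 = 0.4743·(-2) + 0.4743·4 + (-0.3162)·(-2) + (-0.4743)·(-2) + 0.4743·0 = 2.5298; e_2·w_4 = (-0.2676)·(-2) + 0.5558·4 + (-0.3705)·(-2) + (-0.1441)·(-2) + (-0.6793)·0 = 3.7876; e_3·w_4 = 0.5863·(-2) + 0.0345·4 + (-0.3621)·(-2) + 0.7070·(-2) + (-0.1552)·0 = -1.7244.
u_4 = w_4 − 2.5298·e_1 − 3.7876·e_2 + 1.7244·e_3 = (-1.1754, 0.7544, -0.4211, 0.9649, 1.1053).
‖u_4‖ = 2.0690, so e_4 = (-0.5681, 0.3646, -0.2035, 0.4664, 0.5342).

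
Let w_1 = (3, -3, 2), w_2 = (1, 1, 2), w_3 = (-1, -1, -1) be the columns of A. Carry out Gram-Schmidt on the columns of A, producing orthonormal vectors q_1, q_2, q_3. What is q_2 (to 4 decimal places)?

q_1 = w_1/‖w_1‖ = (3, -3, 2)/4.6904 = (0.6396, -0.6396, 0.4264).
r_{12} = q_1·w_2 = 0.8528.
u_2 = w_2 − 0.8528·q_1 = (0.4545, 1.5455, 1.6364).
‖u_2‖ = 2.2962, so q_2 = (0.1980, 0.6730, 0.7126).

q_2 = (0.1980, 0.6730, 0.7126)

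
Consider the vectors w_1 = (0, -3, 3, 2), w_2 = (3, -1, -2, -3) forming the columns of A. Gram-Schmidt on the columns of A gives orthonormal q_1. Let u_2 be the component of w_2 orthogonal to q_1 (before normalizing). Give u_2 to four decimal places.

u_2 = (3.0000, -2.2273, -0.7727, -2.1818)

q_1 = w_1/‖w_1‖ = (0, -3, 3, 2)/4.6904 = (0.0000, -0.6396, 0.6396, 0.4264).
r_{12} = q_1·w_2 = -1.9188.
u_2 = w_2 + 1.9188·q_1 = (3.0000, -2.2273, -0.7727, -2.1818).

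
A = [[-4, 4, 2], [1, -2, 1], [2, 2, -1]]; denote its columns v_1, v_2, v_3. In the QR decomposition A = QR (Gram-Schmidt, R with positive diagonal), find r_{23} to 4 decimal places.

e_1 = v_1/‖v_1‖ = (-4, 1, 2)/4.5826 = (-0.8729, 0.2182, 0.4364).
r_{12} = e_1·v_2 = -3.0551.
u_2 = v_2 + 3.0551·e_1 = (1.3333, -1.3333, 3.3333).
‖u_2‖ = 3.8297, so e_2 = (0.3482, -0.3482, 0.8704).
r_{23} = e_2·v_3 = -0.5222.

r_{23} = -0.5222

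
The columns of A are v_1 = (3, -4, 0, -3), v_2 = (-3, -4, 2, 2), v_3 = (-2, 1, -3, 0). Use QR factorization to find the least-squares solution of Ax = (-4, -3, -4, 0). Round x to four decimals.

q_1 = v_1/‖v_1‖ = (3, -4, 0, -3)/5.8310 = (0.5145, -0.6860, 0.0000, -0.5145).
r_{12} = q_1·v_2 = 0.1715.
u_2 = v_2 − 0.1715·q_1 = (-3.0882, -3.8824, 2.0000, 2.0882).
‖u_2‖ = 5.7420, so q_2 = (-0.5378, -0.6761, 0.3483, 0.3637).
r_{13} = q_1·v_3 = -1.7150; r_{23} = q_2·v_3 = -0.6454.
u_3 = v_3 + 1.7150·q_1 + 0.6454·q_2 = (-1.4648, -0.6128, -2.7752, -0.6476).
‖u_3‖ = 3.2623, so q_3 = (-0.4490, -0.1879, -0.8507, -0.1985).
Qᵀb = (0.0000, 2.7865, 5.7624).
Back-substitute: x_3 = 5.7624/3.2623 = 1.7664.
x_2 = (2.7865 + 0.6454·1.7664)/5.7420 = 0.6838.
x_1 = (0.0000 − 0.1715·0.6838 + 1.7150·1.7664)/5.8310 = 0.4994.

x = (0.4994, 0.6838, 1.7664)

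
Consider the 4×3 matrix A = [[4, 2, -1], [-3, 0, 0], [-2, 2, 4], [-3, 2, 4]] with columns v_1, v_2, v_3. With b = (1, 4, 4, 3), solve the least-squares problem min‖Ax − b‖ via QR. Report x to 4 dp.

v_1 = (4, -3, -2, -3); ‖v_1‖ = 6.1644, so q_1 = (0.6489, -0.4867, -0.3244, -0.4867).
q_1·v_2 = 0.6489·2 + (-0.4867)·0 + (-0.3244)·2 + (-0.4867)·2 = -0.3244.
u_2 = v_2 + 0.3244·q_1 = (2.2105, -0.1579, 1.8947, 1.8421).
‖u_2‖ = 3.4489, so q_2 = (0.6409, -0.0458, 0.5494, 0.5341).
q_1·v_3 = 0.6489·(-1) + (-0.4867)·0 + (-0.3244)·4 + (-0.4867)·4 = -3.8933; q_2·v_3 = 0.6409·(-1) + (-0.0458)·0 + 0.5494·4 + 0.5341·4 = 3.6930.
u_3 = v_3 + 3.8933·q_1 − 3.6930·q_2 = (-0.8407, -1.7257, 0.7080, 0.1327).
‖u_3‖ = 2.0503, so q_3 = (-0.4101, -0.8417, 0.3453, 0.0647).
Qᵀb = (-4.0555, 4.2577, -2.2013).
Back-substitute: x_3 = -2.2013/2.0503 = -1.0737.
x_2 = (4.2577 − 3.6930·(-1.0737))/3.4489 = 2.3842.
x_1 = (-4.0555 + 0.3244·2.3842 + 3.8933·(-1.0737))/6.1644 = -1.2105.

x = (-1.2105, 2.3842, -1.0737)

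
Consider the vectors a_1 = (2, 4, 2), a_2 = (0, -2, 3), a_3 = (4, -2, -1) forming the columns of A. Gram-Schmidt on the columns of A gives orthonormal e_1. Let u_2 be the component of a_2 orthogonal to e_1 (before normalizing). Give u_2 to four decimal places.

a_1 = (2, 4, 2); ‖a_1‖ = 4.8990, so e_1 = (0.4082, 0.8165, 0.4082).
e_1·a_2 = 0.4082·0 + 0.8165·(-2) + 0.4082·3 = -0.4082.
u_2 = a_2 + 0.4082·e_1 = (0.1667, -1.6667, 3.1667).

u_2 = (0.1667, -1.6667, 3.1667)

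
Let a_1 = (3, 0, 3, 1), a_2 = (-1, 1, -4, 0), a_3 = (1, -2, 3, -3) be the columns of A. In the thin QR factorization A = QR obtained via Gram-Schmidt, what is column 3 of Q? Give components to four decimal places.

e_3 = (0.4543, -0.2446, -0.1747, -0.8386)

a_1 = (3, 0, 3, 1); ‖a_1‖ = 4.3589, so e_1 = (0.6882, 0.0000, 0.6882, 0.2294).
e_1·a_2 = 0.6882·(-1) + 0.0000·1 + 0.6882·(-4) + 0.2294·0 = -3.4412.
u_2 = a_2 + 3.4412·e_1 = (1.3684, 1.0000, -1.6316, 0.7895).
‖u_2‖ = 2.4815, so e_2 = (0.5514, 0.4030, -0.6575, 0.3181).
e_1·a_3 = 0.6882·1 + 0.0000·(-2) + 0.6882·3 + 0.2294·(-3) = 2.0647; e_2·a_3 = 0.5514·1 + 0.4030·(-2) + (-0.6575)·3 + 0.3181·(-3) = -3.1814.
u_3 = a_3 − 2.0647·e_1 + 3.1814·e_2 = (1.3333, -0.7179, -0.5128, -2.4615).
‖u_3‖ = 2.9352, so e_3 = (0.4543, -0.2446, -0.1747, -0.8386).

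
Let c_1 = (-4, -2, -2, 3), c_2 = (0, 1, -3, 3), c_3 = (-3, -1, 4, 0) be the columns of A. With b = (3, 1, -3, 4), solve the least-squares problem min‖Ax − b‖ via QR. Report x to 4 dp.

e_1 = c_1/‖c_1‖ = (-4, -2, -2, 3)/5.7446 = (-0.6963, -0.3482, -0.3482, 0.5222).
r_{12} = e_1·c_2 = 2.2630.
u_2 = c_2 − 2.2630·e_1 = (1.5758, 1.7879, -2.2121, 1.8182).
‖u_2‖ = 3.7254, so e_2 = (0.4230, 0.4799, -0.5938, 0.4880).
r_{13} = e_1·c_3 = 1.0445; r_{23} = e_2·c_3 = -4.1240.
u_3 = c_3 − 1.0445·e_1 + 4.1240·e_2 = (-0.5284, 1.3428, 1.9148, 1.4672).
‖u_3‖ = 2.8110, so e_3 = (-0.1880, 0.4777, 0.6812, 0.5220).
Qᵀb = (0.6963, 5.4824, -0.0419).
Back-substitute: x_3 = -0.0419/2.8110 = -0.0149.
x_2 = (5.4824 + 4.1240·(-0.0149))/3.7254 = 1.4551.
x_1 = (0.6963 − 2.2630·1.4551 − 1.0445·(-0.0149))/5.7446 = -0.4493.

x = (-0.4493, 1.4551, -0.0149)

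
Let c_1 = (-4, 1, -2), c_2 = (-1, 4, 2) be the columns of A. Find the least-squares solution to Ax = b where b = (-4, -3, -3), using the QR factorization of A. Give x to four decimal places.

c_1 = (-4, 1, -2); ‖c_1‖ = 4.5826, so q_1 = (-0.8729, 0.2182, -0.4364).
q_1·c_2 = (-0.8729)·(-1) + 0.2182·4 + (-0.4364)·2 = 0.8729.
u_2 = c_2 − 0.8729·q_1 = (-0.2381, 3.8095, 2.3810).
‖u_2‖ = 4.4987, so q_2 = (-0.0529, 0.8468, 0.5293).
Qᵀb = (4.1461, -3.9165).
Back-substitute: x_2 = -3.9165/4.4987 = -0.8706.
x_1 = (4.1461 − 0.8729·(-0.8706))/4.5826 = 1.0706.

x = (1.0706, -0.8706)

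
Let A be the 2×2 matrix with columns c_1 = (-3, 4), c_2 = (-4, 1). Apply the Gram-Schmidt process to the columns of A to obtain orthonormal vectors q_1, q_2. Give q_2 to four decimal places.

q_2 = (-0.8000, -0.6000)

q_1 = c_1/‖c_1‖ = (-3, 4)/5.0000 = (-0.6000, 0.8000).
r_{12} = q_1·c_2 = 3.2000.
u_2 = c_2 − 3.2000·q_1 = (-2.0800, -1.5600).
‖u_2‖ = 2.6000, so q_2 = (-0.8000, -0.6000).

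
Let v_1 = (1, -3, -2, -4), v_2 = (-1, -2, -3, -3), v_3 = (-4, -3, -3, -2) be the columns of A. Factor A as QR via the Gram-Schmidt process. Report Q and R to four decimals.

v_1 = (1, -3, -2, -4); ‖v_1‖ = 5.4772, so q_1 = (0.1826, -0.5477, -0.3651, -0.7303).
q_1·v_2 = 0.1826·(-1) + (-0.5477)·(-2) + (-0.3651)·(-3) + (-0.7303)·(-3) = 4.1992.
u_2 = v_2 − 4.1992·q_1 = (-1.7667, 0.3000, -1.4667, 0.0667).
‖u_2‖ = 2.3166, so q_2 = (-0.7626, 0.1295, -0.6331, 0.0288).
q_1·v_3 = 0.1826·(-4) + (-0.5477)·(-3) + (-0.3651)·(-3) + (-0.7303)·(-2) = 3.4689; q_2·v_3 = (-0.7626)·(-4) + 0.1295·(-3) + (-0.6331)·(-3) + 0.0288·(-2) = 4.5037.
u_3 = v_3 − 3.4689·q_1 − 4.5037·q_2 = (-1.1988, -1.6832, 1.1180, 0.4037).
‖u_3‖ = 2.3840, so q_3 = (-0.5028, -0.7061, 0.4690, 0.1694).

Q = [[0.1826, -0.7626, -0.5028], [-0.5477, 0.1295, -0.7061], [-0.3651, -0.6331, 0.4690], [-0.7303, 0.0288, 0.1694]], R = [[5.4772, 4.1992, 3.4689], [0.0000, 2.3166, 4.5037], [0.0000, 0.0000, 2.3840]]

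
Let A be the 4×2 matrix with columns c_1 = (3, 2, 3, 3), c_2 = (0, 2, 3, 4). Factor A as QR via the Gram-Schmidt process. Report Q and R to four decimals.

q_1 = c_1/‖c_1‖ = (3, 2, 3, 3)/5.5678 = (0.5388, 0.3592, 0.5388, 0.5388).
r_{12} = q_1·c_2 = 4.4901.
u_2 = c_2 − 4.4901·q_1 = (-2.4194, 0.3871, 0.5806, 1.5806).
‖u_2‖ = 2.9730, so q_2 = (-0.8138, 0.1302, 0.1953, 0.5317).

Q = [[0.5388, -0.8138], [0.3592, 0.1302], [0.5388, 0.1953], [0.5388, 0.5317]], R = [[5.5678, 4.4901], [0.0000, 2.9730]]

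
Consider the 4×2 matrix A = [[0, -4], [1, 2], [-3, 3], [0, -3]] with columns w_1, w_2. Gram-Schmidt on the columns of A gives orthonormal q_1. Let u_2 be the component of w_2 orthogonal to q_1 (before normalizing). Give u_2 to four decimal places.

w_1 = (0, 1, -3, 0); ‖w_1‖ = 3.1623, so q_1 = (0.0000, 0.3162, -0.9487, 0.0000).
q_1·w_2 = 0.0000·(-4) + 0.3162·2 + (-0.9487)·3 + 0.0000·(-3) = -2.2136.
u_2 = w_2 + 2.2136·q_1 = (-4.0000, 2.7000, 0.9000, -3.0000).

u_2 = (-4.0000, 2.7000, 0.9000, -3.0000)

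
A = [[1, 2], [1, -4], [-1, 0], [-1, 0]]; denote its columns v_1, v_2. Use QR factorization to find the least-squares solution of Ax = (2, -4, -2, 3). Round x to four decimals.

x = (-0.2632, 0.9737)

v_1 = (1, 1, -1, -1); ‖v_1‖ = 2.0000, so q_1 = (0.5000, 0.5000, -0.5000, -0.5000).
q_1·v_2 = 0.5000·2 + 0.5000·(-4) + (-0.5000)·0 + (-0.5000)·0 = -1.0000.
u_2 = v_2 + 1.0000·q_1 = (2.5000, -3.5000, -0.5000, -0.5000).
‖u_2‖ = 4.3589, so q_2 = (0.5735, -0.8030, -0.1147, -0.1147).
Qᵀb = (-1.5000, 4.2442).
Back-substitute: x_2 = 4.2442/4.3589 = 0.9737.
x_1 = (-1.5000 + 1.0000·0.9737)/2.0000 = -0.2632.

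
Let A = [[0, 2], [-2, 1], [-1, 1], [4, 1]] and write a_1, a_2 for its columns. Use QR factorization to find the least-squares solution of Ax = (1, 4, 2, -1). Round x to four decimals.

x = (-0.7192, 1.1027)

a_1 = (0, -2, -1, 4); ‖a_1‖ = 4.5826, so q_1 = (0.0000, -0.4364, -0.2182, 0.8729).
q_1·a_2 = 0.0000·2 + (-0.4364)·1 + (-0.2182)·1 + 0.8729·1 = 0.2182.
u_2 = a_2 − 0.2182·q_1 = (2.0000, 1.0952, 1.0476, 0.8095).
‖u_2‖ = 2.6367, so q_2 = (0.7585, 0.4154, 0.3973, 0.3070).
Qᵀb = (-3.0551, 2.9076).
Back-substitute: x_2 = 2.9076/2.6367 = 1.1027.
x_1 = (-3.0551 − 0.2182·1.1027)/4.5826 = -0.7192.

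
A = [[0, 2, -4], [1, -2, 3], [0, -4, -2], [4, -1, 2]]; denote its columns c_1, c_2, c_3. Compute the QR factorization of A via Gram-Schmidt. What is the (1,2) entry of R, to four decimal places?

c_1 = (0, 1, 0, 4); ‖c_1‖ = 4.1231, so e_1 = (0.0000, 0.2425, 0.0000, 0.9701).
r_{12} = e_1·c_2 = -1.4552.

r_{12} = -1.4552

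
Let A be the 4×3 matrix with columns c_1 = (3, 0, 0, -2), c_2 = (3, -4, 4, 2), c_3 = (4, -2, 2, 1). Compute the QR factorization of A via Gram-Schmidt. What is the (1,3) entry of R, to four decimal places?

r_{13} = 2.7735

c_1 = (3, 0, 0, -2); ‖c_1‖ = 3.6056, so e_1 = (0.8321, 0.0000, 0.0000, -0.5547).
r_{13} = e_1·c_3 = 2.7735.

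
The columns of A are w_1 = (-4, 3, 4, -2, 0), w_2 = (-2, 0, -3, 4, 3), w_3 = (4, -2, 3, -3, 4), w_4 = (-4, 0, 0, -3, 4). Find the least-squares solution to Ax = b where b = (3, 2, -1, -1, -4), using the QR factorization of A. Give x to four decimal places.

q_1 = w_1/‖w_1‖ = (-4, 3, 4, -2, 0)/6.7082 = (-0.5963, 0.4472, 0.5963, -0.2981, 0.0000).
r_{12} = q_1·w_2 = -1.7889.
u_2 = w_2 + 1.7889·q_1 = (-3.0667, 0.8000, -1.9333, 3.4667, 3.0000).
‖u_2‖ = 5.8992, so q_2 = (-0.5198, 0.1356, -0.3277, 0.5877, 0.5085).
r_{13} = q_1·w_3 = -0.5963; r_{23} = q_2·w_3 = -3.0626.
u_3 = w_3 + 0.5963·q_1 + 3.0626·q_2 = (2.0524, -1.3180, 2.3519, -1.3780, 5.5575).
‖u_3‖ = 6.6532, so q_3 = (0.3085, -0.1981, 0.3535, -0.2071, 0.8353).
r_{14} = q_1·w_4 = 3.2796; r_{24} = q_2·w_4 = 2.3506; r_{34} = q_3·w_4 = 2.7287.
u_4 = w_4 − 3.2796·q_1 − 2.3506·q_2 − 2.7287·q_3 = (-1.6642, -1.2449, -2.1498, -2.8384, 0.5253).
‖u_4‖ = 4.1561, so q_4 = (-0.4004, -0.2995, -0.5173, -0.6829, 0.1264).
Qᵀb = (-1.1926, -3.5824, -2.9584, -1.1057).
Back-substitute: x_4 = -1.1057/4.1561 = -0.2660.
x_3 = (-2.9584 − 2.7287·(-0.2660))/6.6532 = -0.3355.
x_2 = (-3.5824 + 3.0626·(-0.3355) − 2.3506·(-0.2660))/5.8992 = -0.6755.
x_1 = (-1.1926 + 1.7889·(-0.6755) + 0.5963·(-0.3355) − 3.2796·(-0.2660))/6.7082 = -0.2577.

x = (-0.2577, -0.6755, -0.3355, -0.2660)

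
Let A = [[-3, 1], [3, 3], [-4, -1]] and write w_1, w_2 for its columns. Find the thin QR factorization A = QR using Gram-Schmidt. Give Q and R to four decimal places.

w_1 = (-3, 3, -4); ‖w_1‖ = 5.8310, so e_1 = (-0.5145, 0.5145, -0.6860).
e_1·w_2 = (-0.5145)·1 + 0.5145·3 + (-0.6860)·(-1) = 1.7150.
u_2 = w_2 − 1.7150·e_1 = (1.8824, 2.1176, 0.1765).
‖u_2‖ = 2.8388, so e_2 = (0.6631, 0.7460, 0.0622).

Q = [[-0.5145, 0.6631], [0.5145, 0.7460], [-0.6860, 0.0622]], R = [[5.8310, 1.7150], [0.0000, 2.8388]]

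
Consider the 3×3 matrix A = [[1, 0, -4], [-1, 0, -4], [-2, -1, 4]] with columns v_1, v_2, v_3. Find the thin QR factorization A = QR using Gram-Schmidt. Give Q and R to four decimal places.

Q = [[0.4082, -0.5774, -0.7071], [-0.4082, 0.5774, -0.7071], [-0.8165, -0.5774, 0.0000]], R = [[2.4495, 0.8165, -3.2660], [0.0000, 0.5774, -2.3094], [0.0000, 0.0000, 5.6569]]

v_1 = (1, -1, -2); ‖v_1‖ = 2.4495, so q_1 = (0.4082, -0.4082, -0.8165).
q_1·v_2 = 0.4082·0 + (-0.4082)·0 + (-0.8165)·(-1) = 0.8165.
u_2 = v_2 − 0.8165·q_1 = (-0.3333, 0.3333, -0.3333).
‖u_2‖ = 0.5774, so q_2 = (-0.5774, 0.5774, -0.5774).
q_1·v_3 = 0.4082·(-4) + (-0.4082)·(-4) + (-0.8165)·4 = -3.2660; q_2·v_3 = (-0.5774)·(-4) + 0.5774·(-4) + (-0.5774)·4 = -2.3094.
u_3 = v_3 + 3.2660·q_1 + 2.3094·q_2 = (-4.0000, -4.0000, 0.0000).
‖u_3‖ = 5.6569, so q_3 = (-0.7071, -0.7071, 0.0000).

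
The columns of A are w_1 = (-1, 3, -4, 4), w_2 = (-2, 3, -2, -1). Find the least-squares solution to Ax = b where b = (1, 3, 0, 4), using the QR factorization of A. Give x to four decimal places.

w_1 = (-1, 3, -4, 4); ‖w_1‖ = 6.4807, so e_1 = (-0.1543, 0.4629, -0.6172, 0.6172).
e_1·w_2 = (-0.1543)·(-2) + 0.4629·3 + (-0.6172)·(-2) + 0.6172·(-1) = 2.3146.
u_2 = w_2 − 2.3146·e_1 = (-1.6429, 1.9286, -0.5714, -2.4286).
‖u_2‖ = 3.5557, so e_2 = (-0.4620, 0.5424, -0.1607, -0.6830).
Qᵀb = (3.7033, -1.5669).
Back-substitute: x_2 = -1.5669/3.5557 = -0.4407.
x_1 = (3.7033 − 2.3146·(-0.4407))/6.4807 = 0.7288.

x = (0.7288, -0.4407)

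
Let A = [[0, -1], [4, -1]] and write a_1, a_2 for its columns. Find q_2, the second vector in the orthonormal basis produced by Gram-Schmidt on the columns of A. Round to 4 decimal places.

a_1 = (0, 4); ‖a_1‖ = 4.0000, so q_1 = (0.0000, 1.0000).
q_1·a_2 = 0.0000·(-1) + 1.0000·(-1) = -1.0000.
u_2 = a_2 + 1.0000·q_1 = (-1.0000, 0.0000).
‖u_2‖ = 1.0000, so q_2 = (-1.0000, 0.0000).

q_2 = (-1.0000, 0.0000)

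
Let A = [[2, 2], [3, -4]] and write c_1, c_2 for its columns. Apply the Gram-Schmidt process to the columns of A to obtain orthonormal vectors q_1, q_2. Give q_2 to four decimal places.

q_2 = (0.8321, -0.5547)

c_1 = (2, 3); ‖c_1‖ = 3.6056, so q_1 = (0.5547, 0.8321).
q_1·c_2 = 0.5547·2 + 0.8321·(-4) = -2.2188.
u_2 = c_2 + 2.2188·q_1 = (3.2308, -2.1538).
‖u_2‖ = 3.8829, so q_2 = (0.8321, -0.5547).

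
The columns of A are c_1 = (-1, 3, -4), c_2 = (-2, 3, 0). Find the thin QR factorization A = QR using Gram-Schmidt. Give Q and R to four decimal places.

c_1 = (-1, 3, -4); ‖c_1‖ = 5.0990, so q_1 = (-0.1961, 0.5883, -0.7845).
q_1·c_2 = (-0.1961)·(-2) + 0.5883·3 + (-0.7845)·0 = 2.1573.
u_2 = c_2 − 2.1573·q_1 = (-1.5769, 1.7308, 1.6923).
‖u_2‖ = 2.8890, so q_2 = (-0.5458, 0.5991, 0.5858).

Q = [[-0.1961, -0.5458], [0.5883, 0.5991], [-0.7845, 0.5858]], R = [[5.0990, 2.1573], [0.0000, 2.8890]]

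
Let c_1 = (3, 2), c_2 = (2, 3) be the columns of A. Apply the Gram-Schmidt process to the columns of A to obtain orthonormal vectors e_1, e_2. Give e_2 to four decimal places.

e_1 = c_1/‖c_1‖ = (3, 2)/3.6056 = (0.8321, 0.5547).
r_{12} = e_1·c_2 = 3.3282.
u_2 = c_2 − 3.3282·e_1 = (-0.7692, 1.1538).
‖u_2‖ = 1.3868, so e_2 = (-0.5547, 0.8321).

e_2 = (-0.5547, 0.8321)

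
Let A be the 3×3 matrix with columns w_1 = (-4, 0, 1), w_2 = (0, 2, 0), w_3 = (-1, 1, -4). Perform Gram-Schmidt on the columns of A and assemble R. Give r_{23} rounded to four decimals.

w_1 = (-4, 0, 1); ‖w_1‖ = 4.1231, so q_1 = (-0.9701, 0.0000, 0.2425).
q_1·w_2 = (-0.9701)·0 + 0.0000·2 + 0.2425·0 = 0.0000.
u_2 = w_2 + 0.0000·q_1 = (0.0000, 2.0000, 0.0000).
‖u_2‖ = 2.0000, so q_2 = (0.0000, 1.0000, 0.0000).
r_{23} = q_2·w_3 = 1.0000.

r_{23} = 1.0000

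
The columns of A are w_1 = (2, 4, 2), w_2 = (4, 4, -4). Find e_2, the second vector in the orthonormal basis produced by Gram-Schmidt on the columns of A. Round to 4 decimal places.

w_1 = (2, 4, 2); ‖w_1‖ = 4.8990, so e_1 = (0.4082, 0.8165, 0.4082).
e_1·w_2 = 0.4082·4 + 0.8165·4 + 0.4082·(-4) = 3.2660.
u_2 = w_2 − 3.2660·e_1 = (2.6667, 1.3333, -5.3333).
‖u_2‖ = 6.1101, so e_2 = (0.4364, 0.2182, -0.8729).

e_2 = (0.4364, 0.2182, -0.8729)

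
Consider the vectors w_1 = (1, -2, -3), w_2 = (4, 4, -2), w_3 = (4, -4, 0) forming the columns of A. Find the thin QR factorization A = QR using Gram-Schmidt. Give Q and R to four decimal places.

Q = [[0.2673, 0.6454, 0.7155], [-0.5345, 0.7171, -0.4472], [-0.8018, -0.2630, 0.5367]], R = [[3.7417, 0.5345, 3.2071], [0.0000, 5.9761, -0.2869], [0.0000, 0.0000, 4.6510]]

e_1 = w_1/‖w_1‖ = (1, -2, -3)/3.7417 = (0.2673, -0.5345, -0.8018).
r_{12} = e_1·w_2 = 0.5345.
u_2 = w_2 − 0.5345·e_1 = (3.8571, 4.2857, -1.5714).
‖u_2‖ = 5.9761, so e_2 = (0.6454, 0.7171, -0.2630).
r_{13} = e_1·w_3 = 3.2071; r_{23} = e_2·w_3 = -0.2869.
u_3 = w_3 − 3.2071·e_1 + 0.2869·e_2 = (3.3280, -2.0800, 2.4960).
‖u_3‖ = 4.6510, so e_3 = (0.7155, -0.4472, 0.5367).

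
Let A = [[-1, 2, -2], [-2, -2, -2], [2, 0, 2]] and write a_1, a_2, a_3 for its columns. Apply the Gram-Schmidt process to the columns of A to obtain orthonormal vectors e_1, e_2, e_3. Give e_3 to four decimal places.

e_3 = (-0.4851, -0.4851, -0.7276)

a_1 = (-1, -2, 2); ‖a_1‖ = 3.0000, so e_1 = (-0.3333, -0.6667, 0.6667).
e_1·a_2 = (-0.3333)·2 + (-0.6667)·(-2) + 0.6667·0 = 0.6667.
u_2 = a_2 − 0.6667·e_1 = (2.2222, -1.5556, -0.4444).
‖u_2‖ = 2.7487, so e_2 = (0.8085, -0.5659, -0.1617).
e_1·a_3 = (-0.3333)·(-2) + (-0.6667)·(-2) + 0.6667·2 = 3.3333; e_2·a_3 = 0.8085·(-2) + (-0.5659)·(-2) + (-0.1617)·2 = -0.8085.
u_3 = a_3 − 3.3333·e_1 + 0.8085·e_2 = (-0.2353, -0.2353, -0.3529).
‖u_3‖ = 0.4851, so e_3 = (-0.4851, -0.4851, -0.7276).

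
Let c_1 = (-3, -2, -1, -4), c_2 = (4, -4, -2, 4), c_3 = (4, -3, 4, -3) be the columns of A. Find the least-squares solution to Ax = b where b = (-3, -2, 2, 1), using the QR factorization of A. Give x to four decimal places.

e_1 = c_1/‖c_1‖ = (-3, -2, -1, -4)/5.4772 = (-0.5477, -0.3651, -0.1826, -0.7303).
r_{12} = e_1·c_2 = -3.2863.
u_2 = c_2 + 3.2863·e_1 = (2.2000, -5.2000, -2.6000, 1.6000).
‖u_2‖ = 6.4187, so e_2 = (0.3427, -0.8101, -0.4051, 0.2493).
r_{13} = e_1·c_3 = 0.3651; r_{23} = e_2·c_3 = 1.4333.
u_3 = c_3 − 0.3651·e_1 − 1.4333·e_2 = (3.7087, -1.7055, 4.6472, -3.0906).
‖u_3‖ = 6.9146, so e_3 = (0.5364, -0.2467, 0.6721, -0.4470).
Qᵀb = (1.2780, 0.0312, -0.2186).
Back-substitute: x_3 = -0.2186/6.9146 = -0.0316.
x_2 = (0.0312 − 1.4333·(-0.0316))/6.4187 = 0.0119.
x_1 = (1.2780 + 3.2863·0.0119 − 0.3651·(-0.0316))/5.4772 = 0.2426.

x = (0.2426, 0.0119, -0.0316)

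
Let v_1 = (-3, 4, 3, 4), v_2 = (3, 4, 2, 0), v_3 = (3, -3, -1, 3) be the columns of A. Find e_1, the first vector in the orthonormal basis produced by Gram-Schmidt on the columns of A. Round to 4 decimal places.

e_1 = (-0.4243, 0.5657, 0.4243, 0.5657)

e_1 = v_1/‖v_1‖ = (-3, 4, 3, 4)/7.0711 = (-0.4243, 0.5657, 0.4243, 0.5657).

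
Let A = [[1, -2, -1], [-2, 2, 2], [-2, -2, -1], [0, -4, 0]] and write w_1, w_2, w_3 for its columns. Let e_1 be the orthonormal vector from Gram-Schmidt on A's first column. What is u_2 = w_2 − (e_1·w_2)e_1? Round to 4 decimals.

u_2 = (-1.7778, 1.5556, -2.4444, -4.0000)

w_1 = (1, -2, -2, 0); ‖w_1‖ = 3.0000, so e_1 = (0.3333, -0.6667, -0.6667, 0.0000).
e_1·w_2 = 0.3333·(-2) + (-0.6667)·2 + (-0.6667)·(-2) + 0.0000·(-4) = -0.6667.
u_2 = w_2 + 0.6667·e_1 = (-1.7778, 1.5556, -2.4444, -4.0000).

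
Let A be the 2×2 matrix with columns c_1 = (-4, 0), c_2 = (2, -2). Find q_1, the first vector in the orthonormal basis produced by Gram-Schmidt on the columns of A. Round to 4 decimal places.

c_1 = (-4, 0); ‖c_1‖ = 4.0000, so q_1 = (-1.0000, 0.0000).

q_1 = (-1.0000, 0.0000)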